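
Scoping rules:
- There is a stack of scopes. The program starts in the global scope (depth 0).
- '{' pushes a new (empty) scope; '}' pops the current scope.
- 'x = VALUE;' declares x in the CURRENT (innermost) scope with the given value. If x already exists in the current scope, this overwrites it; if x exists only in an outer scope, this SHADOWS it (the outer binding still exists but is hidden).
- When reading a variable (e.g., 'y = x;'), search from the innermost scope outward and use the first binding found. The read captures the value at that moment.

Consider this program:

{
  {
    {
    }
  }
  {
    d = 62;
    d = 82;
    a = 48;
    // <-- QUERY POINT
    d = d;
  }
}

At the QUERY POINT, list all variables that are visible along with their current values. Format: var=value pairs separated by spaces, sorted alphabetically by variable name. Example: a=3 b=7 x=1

Answer: a=48 d=82

Derivation:
Step 1: enter scope (depth=1)
Step 2: enter scope (depth=2)
Step 3: enter scope (depth=3)
Step 4: exit scope (depth=2)
Step 5: exit scope (depth=1)
Step 6: enter scope (depth=2)
Step 7: declare d=62 at depth 2
Step 8: declare d=82 at depth 2
Step 9: declare a=48 at depth 2
Visible at query point: a=48 d=82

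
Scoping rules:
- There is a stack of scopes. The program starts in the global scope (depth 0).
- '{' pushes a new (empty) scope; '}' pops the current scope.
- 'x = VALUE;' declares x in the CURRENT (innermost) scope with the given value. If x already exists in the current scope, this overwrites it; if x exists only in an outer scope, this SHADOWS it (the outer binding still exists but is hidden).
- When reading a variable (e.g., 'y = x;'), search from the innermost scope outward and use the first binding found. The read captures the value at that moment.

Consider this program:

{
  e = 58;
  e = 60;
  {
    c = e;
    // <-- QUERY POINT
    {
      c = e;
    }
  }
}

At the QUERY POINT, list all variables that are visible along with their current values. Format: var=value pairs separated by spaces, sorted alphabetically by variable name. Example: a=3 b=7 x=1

Step 1: enter scope (depth=1)
Step 2: declare e=58 at depth 1
Step 3: declare e=60 at depth 1
Step 4: enter scope (depth=2)
Step 5: declare c=(read e)=60 at depth 2
Visible at query point: c=60 e=60

Answer: c=60 e=60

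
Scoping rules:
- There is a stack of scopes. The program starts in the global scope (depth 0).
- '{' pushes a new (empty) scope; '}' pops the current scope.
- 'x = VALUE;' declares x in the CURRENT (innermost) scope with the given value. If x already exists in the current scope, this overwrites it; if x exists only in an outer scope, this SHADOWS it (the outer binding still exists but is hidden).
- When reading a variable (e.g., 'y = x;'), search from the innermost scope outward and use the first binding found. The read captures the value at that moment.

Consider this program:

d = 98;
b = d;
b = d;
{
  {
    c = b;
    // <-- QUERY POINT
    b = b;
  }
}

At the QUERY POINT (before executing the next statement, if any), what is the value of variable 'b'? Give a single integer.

Step 1: declare d=98 at depth 0
Step 2: declare b=(read d)=98 at depth 0
Step 3: declare b=(read d)=98 at depth 0
Step 4: enter scope (depth=1)
Step 5: enter scope (depth=2)
Step 6: declare c=(read b)=98 at depth 2
Visible at query point: b=98 c=98 d=98

Answer: 98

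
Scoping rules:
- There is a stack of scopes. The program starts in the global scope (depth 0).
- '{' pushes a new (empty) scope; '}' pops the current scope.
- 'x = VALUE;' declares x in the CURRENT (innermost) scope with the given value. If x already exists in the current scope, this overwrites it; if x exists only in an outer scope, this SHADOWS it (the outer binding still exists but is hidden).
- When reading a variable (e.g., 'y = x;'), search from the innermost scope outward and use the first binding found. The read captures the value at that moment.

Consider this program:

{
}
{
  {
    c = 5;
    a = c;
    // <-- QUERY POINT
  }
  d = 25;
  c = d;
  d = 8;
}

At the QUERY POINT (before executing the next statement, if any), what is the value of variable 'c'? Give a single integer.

Answer: 5

Derivation:
Step 1: enter scope (depth=1)
Step 2: exit scope (depth=0)
Step 3: enter scope (depth=1)
Step 4: enter scope (depth=2)
Step 5: declare c=5 at depth 2
Step 6: declare a=(read c)=5 at depth 2
Visible at query point: a=5 c=5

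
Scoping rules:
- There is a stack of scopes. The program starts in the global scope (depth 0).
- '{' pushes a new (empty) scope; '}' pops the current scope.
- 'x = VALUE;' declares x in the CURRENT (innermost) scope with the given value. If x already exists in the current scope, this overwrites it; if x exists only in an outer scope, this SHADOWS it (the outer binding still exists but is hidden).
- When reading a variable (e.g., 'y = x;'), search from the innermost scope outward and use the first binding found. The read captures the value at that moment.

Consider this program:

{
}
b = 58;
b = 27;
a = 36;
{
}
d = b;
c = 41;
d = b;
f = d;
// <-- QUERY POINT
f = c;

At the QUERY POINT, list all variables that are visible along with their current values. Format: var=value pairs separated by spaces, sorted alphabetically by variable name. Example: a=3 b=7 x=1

Answer: a=36 b=27 c=41 d=27 f=27

Derivation:
Step 1: enter scope (depth=1)
Step 2: exit scope (depth=0)
Step 3: declare b=58 at depth 0
Step 4: declare b=27 at depth 0
Step 5: declare a=36 at depth 0
Step 6: enter scope (depth=1)
Step 7: exit scope (depth=0)
Step 8: declare d=(read b)=27 at depth 0
Step 9: declare c=41 at depth 0
Step 10: declare d=(read b)=27 at depth 0
Step 11: declare f=(read d)=27 at depth 0
Visible at query point: a=36 b=27 c=41 d=27 f=27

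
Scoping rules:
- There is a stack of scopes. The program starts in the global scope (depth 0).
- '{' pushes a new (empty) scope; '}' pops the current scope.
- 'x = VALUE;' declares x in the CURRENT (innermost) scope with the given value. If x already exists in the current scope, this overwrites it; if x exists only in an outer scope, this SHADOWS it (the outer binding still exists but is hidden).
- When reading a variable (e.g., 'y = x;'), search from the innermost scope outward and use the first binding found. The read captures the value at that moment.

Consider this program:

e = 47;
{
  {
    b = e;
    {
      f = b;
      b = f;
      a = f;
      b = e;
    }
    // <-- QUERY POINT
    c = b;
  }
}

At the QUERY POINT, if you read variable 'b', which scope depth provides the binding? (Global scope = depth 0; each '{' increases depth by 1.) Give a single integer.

Step 1: declare e=47 at depth 0
Step 2: enter scope (depth=1)
Step 3: enter scope (depth=2)
Step 4: declare b=(read e)=47 at depth 2
Step 5: enter scope (depth=3)
Step 6: declare f=(read b)=47 at depth 3
Step 7: declare b=(read f)=47 at depth 3
Step 8: declare a=(read f)=47 at depth 3
Step 9: declare b=(read e)=47 at depth 3
Step 10: exit scope (depth=2)
Visible at query point: b=47 e=47

Answer: 2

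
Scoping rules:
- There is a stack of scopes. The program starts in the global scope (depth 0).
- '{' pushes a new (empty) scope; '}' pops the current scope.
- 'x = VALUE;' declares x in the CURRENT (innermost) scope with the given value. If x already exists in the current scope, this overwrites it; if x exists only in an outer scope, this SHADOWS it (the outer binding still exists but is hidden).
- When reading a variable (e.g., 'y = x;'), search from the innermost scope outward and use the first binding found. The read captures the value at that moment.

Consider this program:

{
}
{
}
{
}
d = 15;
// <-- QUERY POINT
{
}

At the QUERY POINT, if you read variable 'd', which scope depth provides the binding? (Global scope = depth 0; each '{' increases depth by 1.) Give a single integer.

Step 1: enter scope (depth=1)
Step 2: exit scope (depth=0)
Step 3: enter scope (depth=1)
Step 4: exit scope (depth=0)
Step 5: enter scope (depth=1)
Step 6: exit scope (depth=0)
Step 7: declare d=15 at depth 0
Visible at query point: d=15

Answer: 0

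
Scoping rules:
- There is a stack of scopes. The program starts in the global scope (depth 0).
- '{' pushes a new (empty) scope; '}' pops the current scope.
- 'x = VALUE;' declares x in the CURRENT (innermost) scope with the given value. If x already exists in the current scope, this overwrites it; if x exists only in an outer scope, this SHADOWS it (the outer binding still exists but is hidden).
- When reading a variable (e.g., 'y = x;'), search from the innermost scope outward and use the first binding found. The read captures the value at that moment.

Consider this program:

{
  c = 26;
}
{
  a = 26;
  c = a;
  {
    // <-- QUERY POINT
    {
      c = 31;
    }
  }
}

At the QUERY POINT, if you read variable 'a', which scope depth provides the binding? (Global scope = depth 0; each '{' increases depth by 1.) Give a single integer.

Step 1: enter scope (depth=1)
Step 2: declare c=26 at depth 1
Step 3: exit scope (depth=0)
Step 4: enter scope (depth=1)
Step 5: declare a=26 at depth 1
Step 6: declare c=(read a)=26 at depth 1
Step 7: enter scope (depth=2)
Visible at query point: a=26 c=26

Answer: 1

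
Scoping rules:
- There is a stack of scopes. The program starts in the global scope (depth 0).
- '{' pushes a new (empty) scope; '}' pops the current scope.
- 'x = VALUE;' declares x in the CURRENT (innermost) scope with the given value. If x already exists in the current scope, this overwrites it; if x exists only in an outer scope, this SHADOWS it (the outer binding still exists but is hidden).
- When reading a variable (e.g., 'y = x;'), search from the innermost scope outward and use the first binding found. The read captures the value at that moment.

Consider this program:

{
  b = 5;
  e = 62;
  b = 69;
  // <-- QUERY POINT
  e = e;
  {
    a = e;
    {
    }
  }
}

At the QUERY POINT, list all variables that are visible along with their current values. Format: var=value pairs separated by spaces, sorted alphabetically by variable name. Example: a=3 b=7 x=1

Answer: b=69 e=62

Derivation:
Step 1: enter scope (depth=1)
Step 2: declare b=5 at depth 1
Step 3: declare e=62 at depth 1
Step 4: declare b=69 at depth 1
Visible at query point: b=69 e=62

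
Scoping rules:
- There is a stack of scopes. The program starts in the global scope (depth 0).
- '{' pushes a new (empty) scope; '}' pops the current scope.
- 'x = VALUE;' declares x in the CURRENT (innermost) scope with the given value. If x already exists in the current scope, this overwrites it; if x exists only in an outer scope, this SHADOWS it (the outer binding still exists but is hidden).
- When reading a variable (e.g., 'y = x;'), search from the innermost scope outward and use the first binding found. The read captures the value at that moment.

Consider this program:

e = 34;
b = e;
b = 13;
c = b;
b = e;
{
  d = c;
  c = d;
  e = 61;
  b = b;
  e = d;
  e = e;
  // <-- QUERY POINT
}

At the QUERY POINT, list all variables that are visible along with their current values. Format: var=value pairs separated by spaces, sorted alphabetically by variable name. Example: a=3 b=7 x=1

Step 1: declare e=34 at depth 0
Step 2: declare b=(read e)=34 at depth 0
Step 3: declare b=13 at depth 0
Step 4: declare c=(read b)=13 at depth 0
Step 5: declare b=(read e)=34 at depth 0
Step 6: enter scope (depth=1)
Step 7: declare d=(read c)=13 at depth 1
Step 8: declare c=(read d)=13 at depth 1
Step 9: declare e=61 at depth 1
Step 10: declare b=(read b)=34 at depth 1
Step 11: declare e=(read d)=13 at depth 1
Step 12: declare e=(read e)=13 at depth 1
Visible at query point: b=34 c=13 d=13 e=13

Answer: b=34 c=13 d=13 e=13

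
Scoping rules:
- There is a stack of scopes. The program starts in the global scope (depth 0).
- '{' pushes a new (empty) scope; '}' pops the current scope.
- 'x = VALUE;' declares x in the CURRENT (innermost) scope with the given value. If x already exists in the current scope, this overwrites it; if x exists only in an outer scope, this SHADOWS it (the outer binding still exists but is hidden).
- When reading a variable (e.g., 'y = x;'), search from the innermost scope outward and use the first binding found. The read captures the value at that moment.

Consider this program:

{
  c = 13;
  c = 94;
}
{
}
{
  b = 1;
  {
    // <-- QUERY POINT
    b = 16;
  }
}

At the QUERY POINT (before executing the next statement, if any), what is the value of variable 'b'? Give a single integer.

Step 1: enter scope (depth=1)
Step 2: declare c=13 at depth 1
Step 3: declare c=94 at depth 1
Step 4: exit scope (depth=0)
Step 5: enter scope (depth=1)
Step 6: exit scope (depth=0)
Step 7: enter scope (depth=1)
Step 8: declare b=1 at depth 1
Step 9: enter scope (depth=2)
Visible at query point: b=1

Answer: 1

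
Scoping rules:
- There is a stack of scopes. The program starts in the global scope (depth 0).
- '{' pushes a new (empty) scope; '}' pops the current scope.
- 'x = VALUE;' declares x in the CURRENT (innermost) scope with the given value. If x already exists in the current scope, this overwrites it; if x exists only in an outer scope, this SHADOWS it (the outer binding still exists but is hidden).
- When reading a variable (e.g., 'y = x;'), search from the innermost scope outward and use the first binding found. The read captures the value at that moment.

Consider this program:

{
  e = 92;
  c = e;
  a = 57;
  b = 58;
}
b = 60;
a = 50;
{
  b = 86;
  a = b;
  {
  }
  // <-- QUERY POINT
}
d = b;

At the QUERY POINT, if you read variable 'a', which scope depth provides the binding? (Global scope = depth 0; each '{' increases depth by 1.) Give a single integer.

Step 1: enter scope (depth=1)
Step 2: declare e=92 at depth 1
Step 3: declare c=(read e)=92 at depth 1
Step 4: declare a=57 at depth 1
Step 5: declare b=58 at depth 1
Step 6: exit scope (depth=0)
Step 7: declare b=60 at depth 0
Step 8: declare a=50 at depth 0
Step 9: enter scope (depth=1)
Step 10: declare b=86 at depth 1
Step 11: declare a=(read b)=86 at depth 1
Step 12: enter scope (depth=2)
Step 13: exit scope (depth=1)
Visible at query point: a=86 b=86

Answer: 1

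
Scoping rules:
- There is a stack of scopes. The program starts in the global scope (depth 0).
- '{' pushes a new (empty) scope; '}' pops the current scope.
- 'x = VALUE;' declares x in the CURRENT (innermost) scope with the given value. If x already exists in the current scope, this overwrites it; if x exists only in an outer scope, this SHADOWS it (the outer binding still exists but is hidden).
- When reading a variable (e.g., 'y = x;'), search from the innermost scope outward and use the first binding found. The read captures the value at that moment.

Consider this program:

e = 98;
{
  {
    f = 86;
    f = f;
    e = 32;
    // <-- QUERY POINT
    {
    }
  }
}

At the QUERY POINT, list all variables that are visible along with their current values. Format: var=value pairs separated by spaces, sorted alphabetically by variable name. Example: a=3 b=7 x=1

Step 1: declare e=98 at depth 0
Step 2: enter scope (depth=1)
Step 3: enter scope (depth=2)
Step 4: declare f=86 at depth 2
Step 5: declare f=(read f)=86 at depth 2
Step 6: declare e=32 at depth 2
Visible at query point: e=32 f=86

Answer: e=32 f=86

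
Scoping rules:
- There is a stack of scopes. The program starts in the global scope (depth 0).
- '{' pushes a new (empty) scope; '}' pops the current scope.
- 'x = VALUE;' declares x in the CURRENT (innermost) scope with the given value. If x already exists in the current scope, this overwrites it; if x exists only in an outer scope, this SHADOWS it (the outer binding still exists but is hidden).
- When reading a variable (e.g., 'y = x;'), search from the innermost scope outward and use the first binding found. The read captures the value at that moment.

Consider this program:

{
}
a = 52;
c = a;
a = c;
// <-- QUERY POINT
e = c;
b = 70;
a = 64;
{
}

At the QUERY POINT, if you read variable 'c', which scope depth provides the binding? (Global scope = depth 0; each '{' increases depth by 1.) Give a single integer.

Answer: 0

Derivation:
Step 1: enter scope (depth=1)
Step 2: exit scope (depth=0)
Step 3: declare a=52 at depth 0
Step 4: declare c=(read a)=52 at depth 0
Step 5: declare a=(read c)=52 at depth 0
Visible at query point: a=52 c=52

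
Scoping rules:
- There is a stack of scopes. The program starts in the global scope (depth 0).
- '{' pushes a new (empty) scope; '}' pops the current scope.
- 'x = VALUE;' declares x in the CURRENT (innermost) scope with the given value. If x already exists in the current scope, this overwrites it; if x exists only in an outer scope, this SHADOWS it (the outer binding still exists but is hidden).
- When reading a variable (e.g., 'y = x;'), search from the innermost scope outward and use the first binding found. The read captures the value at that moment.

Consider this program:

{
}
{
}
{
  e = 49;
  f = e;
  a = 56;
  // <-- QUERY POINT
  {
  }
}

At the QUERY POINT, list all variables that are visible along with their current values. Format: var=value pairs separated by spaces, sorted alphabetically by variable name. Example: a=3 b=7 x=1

Step 1: enter scope (depth=1)
Step 2: exit scope (depth=0)
Step 3: enter scope (depth=1)
Step 4: exit scope (depth=0)
Step 5: enter scope (depth=1)
Step 6: declare e=49 at depth 1
Step 7: declare f=(read e)=49 at depth 1
Step 8: declare a=56 at depth 1
Visible at query point: a=56 e=49 f=49

Answer: a=56 e=49 f=49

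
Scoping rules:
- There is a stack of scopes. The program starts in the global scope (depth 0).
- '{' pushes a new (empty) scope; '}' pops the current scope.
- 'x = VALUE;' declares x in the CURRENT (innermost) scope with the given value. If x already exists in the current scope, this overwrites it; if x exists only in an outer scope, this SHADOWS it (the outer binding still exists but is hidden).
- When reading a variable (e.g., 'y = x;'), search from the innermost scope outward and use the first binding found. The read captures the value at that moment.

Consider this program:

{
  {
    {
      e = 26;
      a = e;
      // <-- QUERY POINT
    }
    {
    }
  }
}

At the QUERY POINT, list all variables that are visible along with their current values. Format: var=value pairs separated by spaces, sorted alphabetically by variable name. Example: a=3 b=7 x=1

Answer: a=26 e=26

Derivation:
Step 1: enter scope (depth=1)
Step 2: enter scope (depth=2)
Step 3: enter scope (depth=3)
Step 4: declare e=26 at depth 3
Step 5: declare a=(read e)=26 at depth 3
Visible at query point: a=26 e=26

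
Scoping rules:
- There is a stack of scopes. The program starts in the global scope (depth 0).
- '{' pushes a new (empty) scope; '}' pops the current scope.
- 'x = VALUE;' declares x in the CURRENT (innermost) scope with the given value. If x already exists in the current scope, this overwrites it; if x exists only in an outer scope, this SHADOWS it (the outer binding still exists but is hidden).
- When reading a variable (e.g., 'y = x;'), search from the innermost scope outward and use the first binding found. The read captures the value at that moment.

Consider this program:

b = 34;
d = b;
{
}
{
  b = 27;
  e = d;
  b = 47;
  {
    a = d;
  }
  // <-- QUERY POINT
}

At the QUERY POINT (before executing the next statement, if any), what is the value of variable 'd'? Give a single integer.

Answer: 34

Derivation:
Step 1: declare b=34 at depth 0
Step 2: declare d=(read b)=34 at depth 0
Step 3: enter scope (depth=1)
Step 4: exit scope (depth=0)
Step 5: enter scope (depth=1)
Step 6: declare b=27 at depth 1
Step 7: declare e=(read d)=34 at depth 1
Step 8: declare b=47 at depth 1
Step 9: enter scope (depth=2)
Step 10: declare a=(read d)=34 at depth 2
Step 11: exit scope (depth=1)
Visible at query point: b=47 d=34 e=34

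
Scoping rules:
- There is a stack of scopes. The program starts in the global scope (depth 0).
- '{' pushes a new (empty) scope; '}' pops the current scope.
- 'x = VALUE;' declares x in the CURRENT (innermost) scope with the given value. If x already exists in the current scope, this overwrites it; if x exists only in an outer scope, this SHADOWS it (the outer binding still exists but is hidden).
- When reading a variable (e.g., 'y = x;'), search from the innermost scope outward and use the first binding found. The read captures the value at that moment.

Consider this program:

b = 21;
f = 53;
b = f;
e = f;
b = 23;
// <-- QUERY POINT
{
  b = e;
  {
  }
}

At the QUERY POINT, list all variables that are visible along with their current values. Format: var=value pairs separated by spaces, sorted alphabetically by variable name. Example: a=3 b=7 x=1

Answer: b=23 e=53 f=53

Derivation:
Step 1: declare b=21 at depth 0
Step 2: declare f=53 at depth 0
Step 3: declare b=(read f)=53 at depth 0
Step 4: declare e=(read f)=53 at depth 0
Step 5: declare b=23 at depth 0
Visible at query point: b=23 e=53 f=53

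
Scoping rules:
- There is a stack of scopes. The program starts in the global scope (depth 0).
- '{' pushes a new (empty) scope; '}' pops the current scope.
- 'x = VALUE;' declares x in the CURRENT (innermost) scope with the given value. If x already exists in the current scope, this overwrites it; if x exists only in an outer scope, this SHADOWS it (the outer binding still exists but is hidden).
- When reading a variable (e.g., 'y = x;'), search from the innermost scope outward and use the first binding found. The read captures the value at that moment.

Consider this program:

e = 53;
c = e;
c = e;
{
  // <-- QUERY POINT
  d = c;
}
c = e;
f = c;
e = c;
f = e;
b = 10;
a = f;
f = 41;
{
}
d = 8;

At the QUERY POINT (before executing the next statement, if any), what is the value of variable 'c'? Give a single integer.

Step 1: declare e=53 at depth 0
Step 2: declare c=(read e)=53 at depth 0
Step 3: declare c=(read e)=53 at depth 0
Step 4: enter scope (depth=1)
Visible at query point: c=53 e=53

Answer: 53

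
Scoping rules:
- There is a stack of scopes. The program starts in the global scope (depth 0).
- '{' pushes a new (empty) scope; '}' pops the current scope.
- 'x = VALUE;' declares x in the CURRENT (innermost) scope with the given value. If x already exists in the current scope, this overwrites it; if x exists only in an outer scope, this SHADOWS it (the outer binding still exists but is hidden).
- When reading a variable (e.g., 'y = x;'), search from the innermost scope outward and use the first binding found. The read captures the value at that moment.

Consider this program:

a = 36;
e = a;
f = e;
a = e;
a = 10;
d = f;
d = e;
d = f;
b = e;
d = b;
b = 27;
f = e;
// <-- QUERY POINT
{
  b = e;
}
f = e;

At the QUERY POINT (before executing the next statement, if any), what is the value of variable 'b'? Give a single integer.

Answer: 27

Derivation:
Step 1: declare a=36 at depth 0
Step 2: declare e=(read a)=36 at depth 0
Step 3: declare f=(read e)=36 at depth 0
Step 4: declare a=(read e)=36 at depth 0
Step 5: declare a=10 at depth 0
Step 6: declare d=(read f)=36 at depth 0
Step 7: declare d=(read e)=36 at depth 0
Step 8: declare d=(read f)=36 at depth 0
Step 9: declare b=(read e)=36 at depth 0
Step 10: declare d=(read b)=36 at depth 0
Step 11: declare b=27 at depth 0
Step 12: declare f=(read e)=36 at depth 0
Visible at query point: a=10 b=27 d=36 e=36 f=36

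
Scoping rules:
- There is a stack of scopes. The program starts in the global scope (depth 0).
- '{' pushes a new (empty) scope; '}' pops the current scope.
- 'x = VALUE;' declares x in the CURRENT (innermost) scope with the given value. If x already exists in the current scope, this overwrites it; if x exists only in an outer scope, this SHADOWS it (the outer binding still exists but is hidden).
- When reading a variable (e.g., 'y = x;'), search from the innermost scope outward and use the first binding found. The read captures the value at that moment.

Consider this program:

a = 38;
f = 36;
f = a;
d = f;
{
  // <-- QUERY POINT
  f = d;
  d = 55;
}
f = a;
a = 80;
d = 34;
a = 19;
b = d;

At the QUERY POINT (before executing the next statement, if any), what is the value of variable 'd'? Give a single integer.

Step 1: declare a=38 at depth 0
Step 2: declare f=36 at depth 0
Step 3: declare f=(read a)=38 at depth 0
Step 4: declare d=(read f)=38 at depth 0
Step 5: enter scope (depth=1)
Visible at query point: a=38 d=38 f=38

Answer: 38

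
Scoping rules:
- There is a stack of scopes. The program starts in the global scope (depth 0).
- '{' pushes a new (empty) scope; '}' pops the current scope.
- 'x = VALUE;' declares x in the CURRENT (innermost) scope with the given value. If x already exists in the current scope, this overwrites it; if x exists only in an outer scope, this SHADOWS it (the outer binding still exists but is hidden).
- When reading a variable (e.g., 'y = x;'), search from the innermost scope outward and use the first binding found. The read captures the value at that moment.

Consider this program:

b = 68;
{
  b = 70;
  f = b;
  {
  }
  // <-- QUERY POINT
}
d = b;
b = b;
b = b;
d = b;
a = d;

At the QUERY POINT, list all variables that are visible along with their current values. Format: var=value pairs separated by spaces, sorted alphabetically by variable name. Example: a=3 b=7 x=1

Answer: b=70 f=70

Derivation:
Step 1: declare b=68 at depth 0
Step 2: enter scope (depth=1)
Step 3: declare b=70 at depth 1
Step 4: declare f=(read b)=70 at depth 1
Step 5: enter scope (depth=2)
Step 6: exit scope (depth=1)
Visible at query point: b=70 f=70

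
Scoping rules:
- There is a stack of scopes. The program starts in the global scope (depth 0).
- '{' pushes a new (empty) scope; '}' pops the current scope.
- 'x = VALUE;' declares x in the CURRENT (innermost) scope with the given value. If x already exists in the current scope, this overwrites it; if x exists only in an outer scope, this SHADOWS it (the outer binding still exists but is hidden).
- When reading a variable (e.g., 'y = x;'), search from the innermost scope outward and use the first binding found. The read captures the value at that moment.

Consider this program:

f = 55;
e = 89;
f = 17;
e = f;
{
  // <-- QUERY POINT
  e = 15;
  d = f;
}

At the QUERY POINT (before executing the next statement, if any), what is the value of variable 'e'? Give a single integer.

Step 1: declare f=55 at depth 0
Step 2: declare e=89 at depth 0
Step 3: declare f=17 at depth 0
Step 4: declare e=(read f)=17 at depth 0
Step 5: enter scope (depth=1)
Visible at query point: e=17 f=17

Answer: 17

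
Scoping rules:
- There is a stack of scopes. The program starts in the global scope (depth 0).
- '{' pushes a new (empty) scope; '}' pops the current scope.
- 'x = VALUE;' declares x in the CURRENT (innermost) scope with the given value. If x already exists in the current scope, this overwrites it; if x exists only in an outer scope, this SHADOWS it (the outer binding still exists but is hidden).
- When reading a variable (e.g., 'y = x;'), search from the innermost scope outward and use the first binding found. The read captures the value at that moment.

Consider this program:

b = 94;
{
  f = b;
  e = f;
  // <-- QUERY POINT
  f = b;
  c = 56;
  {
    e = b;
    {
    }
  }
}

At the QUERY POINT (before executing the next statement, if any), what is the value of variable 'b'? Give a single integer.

Answer: 94

Derivation:
Step 1: declare b=94 at depth 0
Step 2: enter scope (depth=1)
Step 3: declare f=(read b)=94 at depth 1
Step 4: declare e=(read f)=94 at depth 1
Visible at query point: b=94 e=94 f=94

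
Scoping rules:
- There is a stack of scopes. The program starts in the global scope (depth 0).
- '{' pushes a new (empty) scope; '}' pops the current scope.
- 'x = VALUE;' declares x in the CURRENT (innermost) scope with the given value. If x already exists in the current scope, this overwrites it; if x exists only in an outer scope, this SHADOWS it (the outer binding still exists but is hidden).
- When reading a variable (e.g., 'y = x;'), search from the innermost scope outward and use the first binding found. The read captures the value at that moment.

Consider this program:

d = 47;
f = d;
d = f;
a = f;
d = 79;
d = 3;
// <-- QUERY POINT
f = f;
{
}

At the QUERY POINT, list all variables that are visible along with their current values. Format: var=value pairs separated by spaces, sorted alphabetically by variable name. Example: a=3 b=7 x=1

Step 1: declare d=47 at depth 0
Step 2: declare f=(read d)=47 at depth 0
Step 3: declare d=(read f)=47 at depth 0
Step 4: declare a=(read f)=47 at depth 0
Step 5: declare d=79 at depth 0
Step 6: declare d=3 at depth 0
Visible at query point: a=47 d=3 f=47

Answer: a=47 d=3 f=47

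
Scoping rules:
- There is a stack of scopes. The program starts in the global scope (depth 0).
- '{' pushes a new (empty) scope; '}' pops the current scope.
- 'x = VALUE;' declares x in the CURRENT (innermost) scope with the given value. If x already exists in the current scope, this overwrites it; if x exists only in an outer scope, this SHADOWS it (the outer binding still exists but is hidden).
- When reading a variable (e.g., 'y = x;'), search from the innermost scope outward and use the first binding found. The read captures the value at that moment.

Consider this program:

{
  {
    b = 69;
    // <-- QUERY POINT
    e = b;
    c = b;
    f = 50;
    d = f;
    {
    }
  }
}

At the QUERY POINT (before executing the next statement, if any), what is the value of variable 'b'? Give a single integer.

Step 1: enter scope (depth=1)
Step 2: enter scope (depth=2)
Step 3: declare b=69 at depth 2
Visible at query point: b=69

Answer: 69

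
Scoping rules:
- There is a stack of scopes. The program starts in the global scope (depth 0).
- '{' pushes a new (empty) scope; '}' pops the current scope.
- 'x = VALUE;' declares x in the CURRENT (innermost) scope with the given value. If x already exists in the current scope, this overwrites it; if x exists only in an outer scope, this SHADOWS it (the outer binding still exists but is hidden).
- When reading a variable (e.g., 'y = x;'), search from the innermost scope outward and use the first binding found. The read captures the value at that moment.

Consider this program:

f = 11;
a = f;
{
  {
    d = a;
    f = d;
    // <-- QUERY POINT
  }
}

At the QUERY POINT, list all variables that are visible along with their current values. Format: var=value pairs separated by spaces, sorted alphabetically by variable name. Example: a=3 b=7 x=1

Step 1: declare f=11 at depth 0
Step 2: declare a=(read f)=11 at depth 0
Step 3: enter scope (depth=1)
Step 4: enter scope (depth=2)
Step 5: declare d=(read a)=11 at depth 2
Step 6: declare f=(read d)=11 at depth 2
Visible at query point: a=11 d=11 f=11

Answer: a=11 d=11 f=11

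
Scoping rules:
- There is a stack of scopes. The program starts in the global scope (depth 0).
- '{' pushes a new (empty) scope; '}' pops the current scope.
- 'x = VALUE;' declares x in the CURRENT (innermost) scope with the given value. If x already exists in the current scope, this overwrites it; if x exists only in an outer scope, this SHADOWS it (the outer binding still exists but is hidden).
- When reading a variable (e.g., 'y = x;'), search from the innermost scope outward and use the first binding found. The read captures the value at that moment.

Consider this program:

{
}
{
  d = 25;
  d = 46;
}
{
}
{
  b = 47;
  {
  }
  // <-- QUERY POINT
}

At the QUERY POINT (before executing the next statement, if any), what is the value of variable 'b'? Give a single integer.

Step 1: enter scope (depth=1)
Step 2: exit scope (depth=0)
Step 3: enter scope (depth=1)
Step 4: declare d=25 at depth 1
Step 5: declare d=46 at depth 1
Step 6: exit scope (depth=0)
Step 7: enter scope (depth=1)
Step 8: exit scope (depth=0)
Step 9: enter scope (depth=1)
Step 10: declare b=47 at depth 1
Step 11: enter scope (depth=2)
Step 12: exit scope (depth=1)
Visible at query point: b=47

Answer: 47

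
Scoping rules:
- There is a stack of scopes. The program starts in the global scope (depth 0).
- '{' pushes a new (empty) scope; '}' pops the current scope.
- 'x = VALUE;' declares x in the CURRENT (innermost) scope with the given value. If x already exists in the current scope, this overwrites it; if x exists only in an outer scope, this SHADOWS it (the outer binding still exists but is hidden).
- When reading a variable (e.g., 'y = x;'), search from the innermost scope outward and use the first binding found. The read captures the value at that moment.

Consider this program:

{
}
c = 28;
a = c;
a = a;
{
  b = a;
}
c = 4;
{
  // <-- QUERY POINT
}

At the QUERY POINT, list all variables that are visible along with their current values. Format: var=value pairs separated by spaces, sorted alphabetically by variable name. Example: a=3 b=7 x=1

Answer: a=28 c=4

Derivation:
Step 1: enter scope (depth=1)
Step 2: exit scope (depth=0)
Step 3: declare c=28 at depth 0
Step 4: declare a=(read c)=28 at depth 0
Step 5: declare a=(read a)=28 at depth 0
Step 6: enter scope (depth=1)
Step 7: declare b=(read a)=28 at depth 1
Step 8: exit scope (depth=0)
Step 9: declare c=4 at depth 0
Step 10: enter scope (depth=1)
Visible at query point: a=28 c=4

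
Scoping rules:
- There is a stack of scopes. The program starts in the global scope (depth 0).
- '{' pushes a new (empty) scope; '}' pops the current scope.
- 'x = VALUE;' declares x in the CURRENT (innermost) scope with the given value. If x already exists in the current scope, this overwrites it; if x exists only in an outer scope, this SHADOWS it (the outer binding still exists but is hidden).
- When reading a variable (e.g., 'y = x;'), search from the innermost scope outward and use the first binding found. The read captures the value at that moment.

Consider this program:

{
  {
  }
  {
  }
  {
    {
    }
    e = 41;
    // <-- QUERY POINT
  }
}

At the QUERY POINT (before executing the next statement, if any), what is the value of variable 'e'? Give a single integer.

Step 1: enter scope (depth=1)
Step 2: enter scope (depth=2)
Step 3: exit scope (depth=1)
Step 4: enter scope (depth=2)
Step 5: exit scope (depth=1)
Step 6: enter scope (depth=2)
Step 7: enter scope (depth=3)
Step 8: exit scope (depth=2)
Step 9: declare e=41 at depth 2
Visible at query point: e=41

Answer: 41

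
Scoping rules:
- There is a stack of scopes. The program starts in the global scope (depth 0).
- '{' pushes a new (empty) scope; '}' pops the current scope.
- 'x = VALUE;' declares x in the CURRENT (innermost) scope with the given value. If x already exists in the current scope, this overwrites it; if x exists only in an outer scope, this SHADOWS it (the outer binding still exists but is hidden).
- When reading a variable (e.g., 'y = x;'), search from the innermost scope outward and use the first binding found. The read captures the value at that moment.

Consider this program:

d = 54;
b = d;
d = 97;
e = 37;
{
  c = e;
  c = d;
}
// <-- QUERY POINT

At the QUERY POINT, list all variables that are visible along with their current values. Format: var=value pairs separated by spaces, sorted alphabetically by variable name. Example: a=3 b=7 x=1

Step 1: declare d=54 at depth 0
Step 2: declare b=(read d)=54 at depth 0
Step 3: declare d=97 at depth 0
Step 4: declare e=37 at depth 0
Step 5: enter scope (depth=1)
Step 6: declare c=(read e)=37 at depth 1
Step 7: declare c=(read d)=97 at depth 1
Step 8: exit scope (depth=0)
Visible at query point: b=54 d=97 e=37

Answer: b=54 d=97 e=37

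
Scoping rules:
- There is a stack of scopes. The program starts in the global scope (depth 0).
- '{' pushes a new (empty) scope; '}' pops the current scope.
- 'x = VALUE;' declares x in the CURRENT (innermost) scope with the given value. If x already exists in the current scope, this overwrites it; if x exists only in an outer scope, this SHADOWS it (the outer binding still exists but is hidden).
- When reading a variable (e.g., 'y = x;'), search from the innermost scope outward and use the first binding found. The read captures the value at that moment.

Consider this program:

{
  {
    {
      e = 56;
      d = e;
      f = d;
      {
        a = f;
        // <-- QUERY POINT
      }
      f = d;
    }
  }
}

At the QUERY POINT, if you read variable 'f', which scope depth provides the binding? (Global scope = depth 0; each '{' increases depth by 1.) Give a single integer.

Answer: 3

Derivation:
Step 1: enter scope (depth=1)
Step 2: enter scope (depth=2)
Step 3: enter scope (depth=3)
Step 4: declare e=56 at depth 3
Step 5: declare d=(read e)=56 at depth 3
Step 6: declare f=(read d)=56 at depth 3
Step 7: enter scope (depth=4)
Step 8: declare a=(read f)=56 at depth 4
Visible at query point: a=56 d=56 e=56 f=56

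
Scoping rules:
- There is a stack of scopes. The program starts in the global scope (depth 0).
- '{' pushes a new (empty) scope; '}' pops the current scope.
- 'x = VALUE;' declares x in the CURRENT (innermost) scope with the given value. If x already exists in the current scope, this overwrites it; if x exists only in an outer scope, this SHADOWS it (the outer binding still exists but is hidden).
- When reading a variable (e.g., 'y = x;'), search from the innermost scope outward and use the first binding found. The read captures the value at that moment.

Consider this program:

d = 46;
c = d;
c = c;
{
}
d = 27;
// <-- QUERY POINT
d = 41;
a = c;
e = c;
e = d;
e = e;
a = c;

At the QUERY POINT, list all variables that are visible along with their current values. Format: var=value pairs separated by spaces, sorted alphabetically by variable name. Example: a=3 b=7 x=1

Answer: c=46 d=27

Derivation:
Step 1: declare d=46 at depth 0
Step 2: declare c=(read d)=46 at depth 0
Step 3: declare c=(read c)=46 at depth 0
Step 4: enter scope (depth=1)
Step 5: exit scope (depth=0)
Step 6: declare d=27 at depth 0
Visible at query point: c=46 d=27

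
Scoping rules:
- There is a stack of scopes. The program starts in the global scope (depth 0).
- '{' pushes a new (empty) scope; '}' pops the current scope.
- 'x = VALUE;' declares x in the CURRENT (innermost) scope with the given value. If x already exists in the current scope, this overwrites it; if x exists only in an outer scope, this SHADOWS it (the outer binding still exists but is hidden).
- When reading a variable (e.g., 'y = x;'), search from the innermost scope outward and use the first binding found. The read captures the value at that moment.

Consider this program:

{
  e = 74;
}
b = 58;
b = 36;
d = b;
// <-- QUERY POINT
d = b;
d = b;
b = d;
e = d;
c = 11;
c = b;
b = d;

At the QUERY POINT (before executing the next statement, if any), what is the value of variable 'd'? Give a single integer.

Answer: 36

Derivation:
Step 1: enter scope (depth=1)
Step 2: declare e=74 at depth 1
Step 3: exit scope (depth=0)
Step 4: declare b=58 at depth 0
Step 5: declare b=36 at depth 0
Step 6: declare d=(read b)=36 at depth 0
Visible at query point: b=36 d=36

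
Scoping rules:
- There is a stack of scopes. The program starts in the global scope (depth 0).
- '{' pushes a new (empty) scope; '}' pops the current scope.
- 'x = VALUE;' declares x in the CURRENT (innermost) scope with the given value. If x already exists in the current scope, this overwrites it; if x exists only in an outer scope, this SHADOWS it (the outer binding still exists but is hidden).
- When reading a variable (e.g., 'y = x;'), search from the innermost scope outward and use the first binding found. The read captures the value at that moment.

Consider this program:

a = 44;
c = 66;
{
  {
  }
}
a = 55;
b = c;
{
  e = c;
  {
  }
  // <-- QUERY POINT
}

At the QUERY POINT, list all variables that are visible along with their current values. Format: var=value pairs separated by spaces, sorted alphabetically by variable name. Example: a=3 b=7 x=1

Answer: a=55 b=66 c=66 e=66

Derivation:
Step 1: declare a=44 at depth 0
Step 2: declare c=66 at depth 0
Step 3: enter scope (depth=1)
Step 4: enter scope (depth=2)
Step 5: exit scope (depth=1)
Step 6: exit scope (depth=0)
Step 7: declare a=55 at depth 0
Step 8: declare b=(read c)=66 at depth 0
Step 9: enter scope (depth=1)
Step 10: declare e=(read c)=66 at depth 1
Step 11: enter scope (depth=2)
Step 12: exit scope (depth=1)
Visible at query point: a=55 b=66 c=66 e=66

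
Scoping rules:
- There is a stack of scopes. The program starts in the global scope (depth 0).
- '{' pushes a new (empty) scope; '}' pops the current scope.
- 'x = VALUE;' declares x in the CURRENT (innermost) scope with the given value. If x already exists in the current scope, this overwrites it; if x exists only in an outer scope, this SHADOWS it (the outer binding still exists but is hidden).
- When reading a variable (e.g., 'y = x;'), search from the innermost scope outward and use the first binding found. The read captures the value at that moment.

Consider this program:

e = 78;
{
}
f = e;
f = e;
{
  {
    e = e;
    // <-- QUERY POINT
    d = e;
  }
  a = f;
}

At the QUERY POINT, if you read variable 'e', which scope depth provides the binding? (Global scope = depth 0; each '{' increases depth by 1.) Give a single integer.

Answer: 2

Derivation:
Step 1: declare e=78 at depth 0
Step 2: enter scope (depth=1)
Step 3: exit scope (depth=0)
Step 4: declare f=(read e)=78 at depth 0
Step 5: declare f=(read e)=78 at depth 0
Step 6: enter scope (depth=1)
Step 7: enter scope (depth=2)
Step 8: declare e=(read e)=78 at depth 2
Visible at query point: e=78 f=78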